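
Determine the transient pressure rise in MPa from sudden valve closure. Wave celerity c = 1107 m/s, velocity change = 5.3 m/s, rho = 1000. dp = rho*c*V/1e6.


dp = 1000 * 1107 * 5.3 / 1e6 = 5.8671 MPa


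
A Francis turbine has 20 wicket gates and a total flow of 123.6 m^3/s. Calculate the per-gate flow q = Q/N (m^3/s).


q = 123.6 / 20 = 6.1800 m^3/s


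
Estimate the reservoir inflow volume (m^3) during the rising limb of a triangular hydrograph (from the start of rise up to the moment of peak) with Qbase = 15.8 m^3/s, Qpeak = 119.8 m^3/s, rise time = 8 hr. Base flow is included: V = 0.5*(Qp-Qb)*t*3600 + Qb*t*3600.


V = 0.5*(119.8 - 15.8)*8*3600 + 15.8*8*3600 = 1.9526e+06 m^3


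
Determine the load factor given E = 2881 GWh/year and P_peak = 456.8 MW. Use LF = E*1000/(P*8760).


LF = 2881 * 1000 / (456.8 * 8760) = 0.7200


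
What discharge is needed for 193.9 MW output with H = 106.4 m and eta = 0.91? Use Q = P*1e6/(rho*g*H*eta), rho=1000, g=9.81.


Q = 193.9 * 1e6 / (1000 * 9.81 * 106.4 * 0.91) = 204.1389 m^3/s


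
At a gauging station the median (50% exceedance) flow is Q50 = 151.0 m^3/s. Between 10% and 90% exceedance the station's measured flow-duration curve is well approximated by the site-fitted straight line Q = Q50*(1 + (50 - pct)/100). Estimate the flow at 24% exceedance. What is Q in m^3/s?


Q = 151.0 * (1 + (50 - 24)/100) = 190.2600 m^3/s


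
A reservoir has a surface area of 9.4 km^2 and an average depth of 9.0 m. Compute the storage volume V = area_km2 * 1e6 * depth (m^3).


V = 9.4 * 1e6 * 9.0 = 8.4600e+07 m^3


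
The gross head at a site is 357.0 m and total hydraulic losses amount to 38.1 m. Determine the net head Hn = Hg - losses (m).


Hn = 357.0 - 38.1 = 318.9000 m


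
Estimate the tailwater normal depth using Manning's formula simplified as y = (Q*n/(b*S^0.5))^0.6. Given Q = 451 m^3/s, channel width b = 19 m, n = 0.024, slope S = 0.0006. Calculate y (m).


y = (451 * 0.024 / (19 * 0.0006^0.5))^0.6 = 6.6059 m


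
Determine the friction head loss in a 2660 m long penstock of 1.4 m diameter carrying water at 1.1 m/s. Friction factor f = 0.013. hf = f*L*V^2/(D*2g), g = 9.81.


hf = 0.013 * 2660 * 1.1^2 / (1.4 * 2 * 9.81) = 1.5233 m


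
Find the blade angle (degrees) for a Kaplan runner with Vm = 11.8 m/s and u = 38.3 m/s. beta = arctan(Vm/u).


beta = arctan(11.8 / 38.3) = 17.1238 degrees


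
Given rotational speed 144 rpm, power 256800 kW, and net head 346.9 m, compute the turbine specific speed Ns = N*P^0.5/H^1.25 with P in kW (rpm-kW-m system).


Ns = 144 * 256800^0.5 / 346.9^1.25 = 48.7421


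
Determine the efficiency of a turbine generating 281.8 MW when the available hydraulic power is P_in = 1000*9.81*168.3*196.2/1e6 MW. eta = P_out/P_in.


P_in = 1000 * 9.81 * 168.3 * 196.2 / 1e6 = 323.9307 MW
eta = 281.8 / 323.9307 = 0.8699


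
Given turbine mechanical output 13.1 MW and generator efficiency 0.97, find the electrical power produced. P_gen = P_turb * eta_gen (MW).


P_gen = 13.1 * 0.97 = 12.7070 MW


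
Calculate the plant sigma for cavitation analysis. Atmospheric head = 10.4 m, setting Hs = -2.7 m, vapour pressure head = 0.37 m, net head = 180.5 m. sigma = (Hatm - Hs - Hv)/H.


sigma = (10.4 - (-2.7) - 0.37) / 180.5 = 0.0705


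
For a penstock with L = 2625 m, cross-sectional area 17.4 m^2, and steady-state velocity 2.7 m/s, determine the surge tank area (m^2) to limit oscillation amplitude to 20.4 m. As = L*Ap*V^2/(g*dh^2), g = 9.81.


As = 2625 * 17.4 * 2.7^2 / (9.81 * 20.4^2) = 81.5599 m^2


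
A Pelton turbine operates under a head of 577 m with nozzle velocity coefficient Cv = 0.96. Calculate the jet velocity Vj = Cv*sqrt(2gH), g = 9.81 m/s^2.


Vj = 0.96 * sqrt(2*9.81*577) = 102.1430 m/s


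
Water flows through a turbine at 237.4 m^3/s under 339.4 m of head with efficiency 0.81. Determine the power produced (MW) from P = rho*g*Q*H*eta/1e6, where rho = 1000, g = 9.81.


P = 1000 * 9.81 * 237.4 * 339.4 * 0.81 / 1e6 = 640.2456 MW


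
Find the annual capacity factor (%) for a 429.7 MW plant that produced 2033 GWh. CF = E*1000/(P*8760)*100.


CF = 2033 * 1000 / (429.7 * 8760) * 100 = 54.0092 %


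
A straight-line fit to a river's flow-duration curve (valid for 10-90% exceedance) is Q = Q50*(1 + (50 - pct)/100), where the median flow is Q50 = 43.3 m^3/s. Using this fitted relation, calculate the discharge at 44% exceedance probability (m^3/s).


Q = 43.3 * (1 + (50 - 44)/100) = 45.8980 m^3/s


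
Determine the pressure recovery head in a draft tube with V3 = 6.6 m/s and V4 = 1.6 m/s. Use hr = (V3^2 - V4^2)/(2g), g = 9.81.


hr = (6.6^2 - 1.6^2) / (2*9.81) = 2.0897 m


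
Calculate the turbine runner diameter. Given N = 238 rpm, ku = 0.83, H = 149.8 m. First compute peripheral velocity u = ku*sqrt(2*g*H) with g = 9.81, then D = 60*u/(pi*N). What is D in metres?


u = 0.83 * sqrt(2*9.81*149.8) = 44.9970 m/s
D = 60 * 44.9970 / (pi * 238) = 3.6108 m


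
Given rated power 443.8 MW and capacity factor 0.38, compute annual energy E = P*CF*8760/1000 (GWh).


E = 443.8 * 0.38 * 8760 / 1000 = 1477.3214 GWh


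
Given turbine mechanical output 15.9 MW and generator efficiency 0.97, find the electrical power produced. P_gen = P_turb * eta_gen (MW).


P_gen = 15.9 * 0.97 = 15.4230 MW


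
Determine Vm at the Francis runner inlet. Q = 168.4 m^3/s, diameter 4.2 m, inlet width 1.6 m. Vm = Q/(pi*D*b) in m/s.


Vm = 168.4 / (pi * 4.2 * 1.6) = 7.9767 m/s


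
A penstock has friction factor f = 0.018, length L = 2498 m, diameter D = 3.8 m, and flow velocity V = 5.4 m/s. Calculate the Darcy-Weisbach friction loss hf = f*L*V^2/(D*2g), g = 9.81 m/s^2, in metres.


hf = 0.018 * 2498 * 5.4^2 / (3.8 * 2 * 9.81) = 17.5861 m


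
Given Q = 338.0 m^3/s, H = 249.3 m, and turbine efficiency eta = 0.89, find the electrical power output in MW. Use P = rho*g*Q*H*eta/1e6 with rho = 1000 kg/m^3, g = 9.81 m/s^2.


P = 1000 * 9.81 * 338.0 * 249.3 * 0.89 / 1e6 = 735.6953 MW


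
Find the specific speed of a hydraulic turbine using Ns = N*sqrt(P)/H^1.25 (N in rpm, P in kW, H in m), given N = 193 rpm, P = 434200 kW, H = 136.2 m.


Ns = 193 * 434200^0.5 / 136.2^1.25 = 273.3259


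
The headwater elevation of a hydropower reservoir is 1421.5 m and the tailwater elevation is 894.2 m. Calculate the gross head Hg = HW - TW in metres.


Hg = 1421.5 - 894.2 = 527.3000 m


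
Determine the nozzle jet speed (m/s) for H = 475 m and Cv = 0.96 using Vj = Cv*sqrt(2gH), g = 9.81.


Vj = 0.96 * sqrt(2*9.81*475) = 92.6761 m/s


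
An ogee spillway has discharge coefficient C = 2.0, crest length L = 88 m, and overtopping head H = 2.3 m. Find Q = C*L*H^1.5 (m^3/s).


Q = 2.0 * 88 * 2.3^1.5 = 613.9096 m^3/s


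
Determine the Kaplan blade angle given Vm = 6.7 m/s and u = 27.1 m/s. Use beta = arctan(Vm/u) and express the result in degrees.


beta = arctan(6.7 / 27.1) = 13.8869 degrees


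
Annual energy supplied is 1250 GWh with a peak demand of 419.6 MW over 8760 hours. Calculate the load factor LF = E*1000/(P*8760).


LF = 1250 * 1000 / (419.6 * 8760) = 0.3401


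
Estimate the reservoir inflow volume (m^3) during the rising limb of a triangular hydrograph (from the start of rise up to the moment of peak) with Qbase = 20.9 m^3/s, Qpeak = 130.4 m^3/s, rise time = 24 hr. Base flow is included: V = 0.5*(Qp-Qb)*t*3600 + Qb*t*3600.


V = 0.5*(130.4 - 20.9)*24*3600 + 20.9*24*3600 = 6.5362e+06 m^3


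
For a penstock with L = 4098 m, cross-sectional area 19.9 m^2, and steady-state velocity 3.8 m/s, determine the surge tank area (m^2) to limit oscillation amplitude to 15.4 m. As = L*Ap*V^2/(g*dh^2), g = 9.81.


As = 4098 * 19.9 * 3.8^2 / (9.81 * 15.4^2) = 506.1530 m^2


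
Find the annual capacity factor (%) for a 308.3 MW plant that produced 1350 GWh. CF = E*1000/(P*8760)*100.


CF = 1350 * 1000 / (308.3 * 8760) * 100 = 49.9869 %


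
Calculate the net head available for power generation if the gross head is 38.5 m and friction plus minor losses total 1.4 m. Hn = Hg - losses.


Hn = 38.5 - 1.4 = 37.1000 m


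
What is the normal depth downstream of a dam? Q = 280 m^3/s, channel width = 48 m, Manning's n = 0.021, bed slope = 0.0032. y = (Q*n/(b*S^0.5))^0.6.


y = (280 * 0.021 / (48 * 0.0032^0.5))^0.6 = 1.5898 m


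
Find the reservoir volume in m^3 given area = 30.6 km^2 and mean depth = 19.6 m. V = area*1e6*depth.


V = 30.6 * 1e6 * 19.6 = 5.9976e+08 m^3


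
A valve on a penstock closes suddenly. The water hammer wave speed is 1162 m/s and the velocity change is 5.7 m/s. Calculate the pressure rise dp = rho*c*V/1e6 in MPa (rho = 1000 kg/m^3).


dp = 1000 * 1162 * 5.7 / 1e6 = 6.6234 MPa


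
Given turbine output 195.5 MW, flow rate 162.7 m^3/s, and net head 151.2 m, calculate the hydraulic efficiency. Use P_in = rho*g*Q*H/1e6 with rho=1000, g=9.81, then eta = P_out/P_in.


P_in = 1000 * 9.81 * 162.7 * 151.2 / 1e6 = 241.3284 MW
eta = 195.5 / 241.3284 = 0.8101


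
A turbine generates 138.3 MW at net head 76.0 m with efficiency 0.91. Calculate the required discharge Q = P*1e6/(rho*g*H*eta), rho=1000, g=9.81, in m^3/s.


Q = 138.3 * 1e6 / (1000 * 9.81 * 76.0 * 0.91) = 203.8441 m^3/s


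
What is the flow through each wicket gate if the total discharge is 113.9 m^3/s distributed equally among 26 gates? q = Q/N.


q = 113.9 / 26 = 4.3808 m^3/s


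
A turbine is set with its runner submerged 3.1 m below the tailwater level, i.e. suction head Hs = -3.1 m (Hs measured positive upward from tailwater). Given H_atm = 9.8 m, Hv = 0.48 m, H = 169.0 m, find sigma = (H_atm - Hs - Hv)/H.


sigma = (9.8 - (-3.1) - 0.48) / 169.0 = 0.0735


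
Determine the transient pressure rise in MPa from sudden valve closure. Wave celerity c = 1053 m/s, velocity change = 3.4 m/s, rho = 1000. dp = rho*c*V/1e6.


dp = 1000 * 1053 * 3.4 / 1e6 = 3.5802 MPa


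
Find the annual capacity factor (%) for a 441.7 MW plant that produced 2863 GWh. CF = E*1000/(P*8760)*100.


CF = 2863 * 1000 / (441.7 * 8760) * 100 = 73.9929 %


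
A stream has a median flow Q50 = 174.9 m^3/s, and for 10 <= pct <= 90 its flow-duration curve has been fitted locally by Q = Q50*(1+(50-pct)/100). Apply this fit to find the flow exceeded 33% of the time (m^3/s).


Q = 174.9 * (1 + (50 - 33)/100) = 204.6330 m^3/s


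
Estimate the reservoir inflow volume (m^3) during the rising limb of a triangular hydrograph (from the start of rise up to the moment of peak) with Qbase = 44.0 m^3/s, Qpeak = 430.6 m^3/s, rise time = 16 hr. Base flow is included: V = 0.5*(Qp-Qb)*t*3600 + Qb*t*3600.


V = 0.5*(430.6 - 44.0)*16*3600 + 44.0*16*3600 = 1.3668e+07 m^3


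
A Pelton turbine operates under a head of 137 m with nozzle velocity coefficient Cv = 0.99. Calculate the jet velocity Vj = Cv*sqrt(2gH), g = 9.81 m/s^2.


Vj = 0.99 * sqrt(2*9.81*137) = 51.3269 m/s


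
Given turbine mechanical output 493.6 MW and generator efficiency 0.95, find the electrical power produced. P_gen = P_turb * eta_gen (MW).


P_gen = 493.6 * 0.95 = 468.9200 MW


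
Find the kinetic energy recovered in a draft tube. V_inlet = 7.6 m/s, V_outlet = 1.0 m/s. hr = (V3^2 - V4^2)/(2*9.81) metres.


hr = (7.6^2 - 1.0^2) / (2*9.81) = 2.8930 m


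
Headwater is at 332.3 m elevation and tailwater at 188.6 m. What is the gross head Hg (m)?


Hg = 332.3 - 188.6 = 143.7000 m


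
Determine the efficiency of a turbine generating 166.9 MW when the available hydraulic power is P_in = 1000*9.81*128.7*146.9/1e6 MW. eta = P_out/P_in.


P_in = 1000 * 9.81 * 128.7 * 146.9 / 1e6 = 185.4682 MW
eta = 166.9 / 185.4682 = 0.8999


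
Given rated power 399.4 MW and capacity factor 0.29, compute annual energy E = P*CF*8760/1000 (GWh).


E = 399.4 * 0.29 * 8760 / 1000 = 1014.6358 GWh


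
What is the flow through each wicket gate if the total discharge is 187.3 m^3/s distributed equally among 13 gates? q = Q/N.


q = 187.3 / 13 = 14.4077 m^3/s


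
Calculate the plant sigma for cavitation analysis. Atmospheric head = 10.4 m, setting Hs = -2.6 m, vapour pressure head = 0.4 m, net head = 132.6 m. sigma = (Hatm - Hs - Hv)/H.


sigma = (10.4 - (-2.6) - 0.4) / 132.6 = 0.0950


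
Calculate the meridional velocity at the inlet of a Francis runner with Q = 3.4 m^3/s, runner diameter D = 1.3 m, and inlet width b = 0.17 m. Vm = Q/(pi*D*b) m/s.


Vm = 3.4 / (pi * 1.3 * 0.17) = 4.8971 m/s


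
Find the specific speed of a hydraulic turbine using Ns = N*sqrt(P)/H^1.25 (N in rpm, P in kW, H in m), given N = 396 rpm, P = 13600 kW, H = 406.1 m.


Ns = 396 * 13600^0.5 / 406.1^1.25 = 25.3322


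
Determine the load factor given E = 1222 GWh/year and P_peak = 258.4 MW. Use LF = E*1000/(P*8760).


LF = 1222 * 1000 / (258.4 * 8760) = 0.5399


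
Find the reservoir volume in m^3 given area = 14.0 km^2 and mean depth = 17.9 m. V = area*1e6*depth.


V = 14.0 * 1e6 * 17.9 = 2.5060e+08 m^3


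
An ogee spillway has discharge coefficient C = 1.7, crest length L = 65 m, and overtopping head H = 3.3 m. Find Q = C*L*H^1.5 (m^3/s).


Q = 1.7 * 65 * 3.3^1.5 = 662.4196 m^3/s


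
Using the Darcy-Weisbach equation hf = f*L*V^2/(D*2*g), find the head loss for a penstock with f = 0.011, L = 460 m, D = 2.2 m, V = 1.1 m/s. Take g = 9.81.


hf = 0.011 * 460 * 1.1^2 / (2.2 * 2 * 9.81) = 0.1418 m


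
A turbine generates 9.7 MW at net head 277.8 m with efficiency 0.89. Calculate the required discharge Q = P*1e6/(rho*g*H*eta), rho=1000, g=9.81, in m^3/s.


Q = 9.7 * 1e6 / (1000 * 9.81 * 277.8 * 0.89) = 3.9993 m^3/s


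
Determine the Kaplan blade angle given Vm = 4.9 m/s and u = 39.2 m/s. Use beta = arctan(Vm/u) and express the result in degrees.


beta = arctan(4.9 / 39.2) = 7.1250 degrees


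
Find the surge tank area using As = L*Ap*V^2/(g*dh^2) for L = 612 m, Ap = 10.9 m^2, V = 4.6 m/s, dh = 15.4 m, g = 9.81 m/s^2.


As = 612 * 10.9 * 4.6^2 / (9.81 * 15.4^2) = 60.6713 m^2


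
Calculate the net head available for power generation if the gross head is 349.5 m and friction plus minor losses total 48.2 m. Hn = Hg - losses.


Hn = 349.5 - 48.2 = 301.3000 m


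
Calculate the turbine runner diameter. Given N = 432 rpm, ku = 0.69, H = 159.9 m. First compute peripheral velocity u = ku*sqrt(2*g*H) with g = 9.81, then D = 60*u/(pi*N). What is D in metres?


u = 0.69 * sqrt(2*9.81*159.9) = 38.6476 m/s
D = 60 * 38.6476 / (pi * 432) = 1.7086 m


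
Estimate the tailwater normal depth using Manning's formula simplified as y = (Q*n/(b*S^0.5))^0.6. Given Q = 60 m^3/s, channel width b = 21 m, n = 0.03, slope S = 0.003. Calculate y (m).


y = (60 * 0.03 / (21 * 0.003^0.5))^0.6 = 1.3083 m


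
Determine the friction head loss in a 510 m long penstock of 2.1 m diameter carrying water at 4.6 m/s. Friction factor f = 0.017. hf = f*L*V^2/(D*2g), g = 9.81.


hf = 0.017 * 510 * 4.6^2 / (2.1 * 2 * 9.81) = 4.4526 m


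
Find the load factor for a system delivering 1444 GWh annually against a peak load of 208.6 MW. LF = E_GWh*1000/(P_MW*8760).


LF = 1444 * 1000 / (208.6 * 8760) = 0.7902


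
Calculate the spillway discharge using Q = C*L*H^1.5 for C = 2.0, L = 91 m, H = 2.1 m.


Q = 2.0 * 91 * 2.1^1.5 = 553.8604 m^3/s


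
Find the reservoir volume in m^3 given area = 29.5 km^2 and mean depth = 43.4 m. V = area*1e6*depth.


V = 29.5 * 1e6 * 43.4 = 1.2803e+09 m^3


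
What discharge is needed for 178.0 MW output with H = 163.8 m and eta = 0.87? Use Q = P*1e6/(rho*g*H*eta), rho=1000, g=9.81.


Q = 178.0 * 1e6 / (1000 * 9.81 * 163.8 * 0.87) = 127.3262 m^3/s


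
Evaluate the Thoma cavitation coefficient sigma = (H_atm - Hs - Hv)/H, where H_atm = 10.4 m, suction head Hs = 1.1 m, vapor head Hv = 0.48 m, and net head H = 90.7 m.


sigma = (10.4 - 1.1 - 0.48) / 90.7 = 0.0972


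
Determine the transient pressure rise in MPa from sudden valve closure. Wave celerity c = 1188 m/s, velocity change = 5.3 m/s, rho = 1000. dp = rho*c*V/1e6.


dp = 1000 * 1188 * 5.3 / 1e6 = 6.2964 MPa


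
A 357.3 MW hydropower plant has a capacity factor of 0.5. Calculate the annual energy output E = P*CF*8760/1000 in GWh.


E = 357.3 * 0.5 * 8760 / 1000 = 1564.9740 GWh


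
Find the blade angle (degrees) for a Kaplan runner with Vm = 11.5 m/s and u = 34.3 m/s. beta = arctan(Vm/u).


beta = arctan(11.5 / 34.3) = 18.5351 degrees


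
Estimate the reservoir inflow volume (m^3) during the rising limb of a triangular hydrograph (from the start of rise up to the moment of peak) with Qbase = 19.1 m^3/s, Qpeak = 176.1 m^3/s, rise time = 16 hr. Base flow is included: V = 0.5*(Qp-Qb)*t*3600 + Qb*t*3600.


V = 0.5*(176.1 - 19.1)*16*3600 + 19.1*16*3600 = 5.6218e+06 m^3


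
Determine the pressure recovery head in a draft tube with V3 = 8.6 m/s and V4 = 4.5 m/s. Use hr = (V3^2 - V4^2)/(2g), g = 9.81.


hr = (8.6^2 - 4.5^2) / (2*9.81) = 2.7375 m


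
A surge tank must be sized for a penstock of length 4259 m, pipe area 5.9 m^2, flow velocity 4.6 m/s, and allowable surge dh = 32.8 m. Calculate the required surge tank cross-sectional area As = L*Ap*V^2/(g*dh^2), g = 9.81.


As = 4259 * 5.9 * 4.6^2 / (9.81 * 32.8^2) = 50.3801 m^2


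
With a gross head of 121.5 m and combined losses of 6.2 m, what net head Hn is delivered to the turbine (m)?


Hn = 121.5 - 6.2 = 115.3000 m


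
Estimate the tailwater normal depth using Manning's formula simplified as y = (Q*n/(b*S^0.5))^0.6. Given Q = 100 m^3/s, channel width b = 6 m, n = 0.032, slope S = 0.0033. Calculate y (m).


y = (100 * 0.032 / (6 * 0.0033^0.5))^0.6 = 3.8075 m


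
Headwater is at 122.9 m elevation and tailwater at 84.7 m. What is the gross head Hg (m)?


Hg = 122.9 - 84.7 = 38.2000 m


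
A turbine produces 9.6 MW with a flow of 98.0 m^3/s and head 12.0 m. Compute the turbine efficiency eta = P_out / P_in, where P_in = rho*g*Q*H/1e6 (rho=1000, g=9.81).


P_in = 1000 * 9.81 * 98.0 * 12.0 / 1e6 = 11.5366 MW
eta = 9.6 / 11.5366 = 0.8321


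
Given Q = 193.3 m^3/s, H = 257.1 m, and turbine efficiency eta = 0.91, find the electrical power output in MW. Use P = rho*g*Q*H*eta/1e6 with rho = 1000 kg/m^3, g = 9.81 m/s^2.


P = 1000 * 9.81 * 193.3 * 257.1 * 0.91 / 1e6 = 443.6539 MW


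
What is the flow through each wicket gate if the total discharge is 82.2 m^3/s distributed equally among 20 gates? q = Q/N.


q = 82.2 / 20 = 4.1100 m^3/s


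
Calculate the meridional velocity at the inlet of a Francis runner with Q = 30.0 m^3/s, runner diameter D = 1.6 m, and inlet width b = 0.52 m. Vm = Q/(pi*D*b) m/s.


Vm = 30.0 / (pi * 1.6 * 0.52) = 11.4775 m/s


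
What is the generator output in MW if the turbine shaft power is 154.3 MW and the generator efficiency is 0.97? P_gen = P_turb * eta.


P_gen = 154.3 * 0.97 = 149.6710 MW


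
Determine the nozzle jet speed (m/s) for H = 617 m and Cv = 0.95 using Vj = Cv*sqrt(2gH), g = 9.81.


Vj = 0.95 * sqrt(2*9.81*617) = 104.5239 m/s


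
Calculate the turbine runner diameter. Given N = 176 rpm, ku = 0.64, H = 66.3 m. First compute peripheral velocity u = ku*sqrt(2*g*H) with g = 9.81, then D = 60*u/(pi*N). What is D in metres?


u = 0.64 * sqrt(2*9.81*66.3) = 23.0827 m/s
D = 60 * 23.0827 / (pi * 176) = 2.5048 m


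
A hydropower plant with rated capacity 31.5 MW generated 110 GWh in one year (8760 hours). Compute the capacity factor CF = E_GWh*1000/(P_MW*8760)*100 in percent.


CF = 110 * 1000 / (31.5 * 8760) * 100 = 39.8637 %


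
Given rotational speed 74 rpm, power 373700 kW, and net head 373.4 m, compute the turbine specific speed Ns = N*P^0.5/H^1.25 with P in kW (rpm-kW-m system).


Ns = 74 * 373700^0.5 / 373.4^1.25 = 27.5598


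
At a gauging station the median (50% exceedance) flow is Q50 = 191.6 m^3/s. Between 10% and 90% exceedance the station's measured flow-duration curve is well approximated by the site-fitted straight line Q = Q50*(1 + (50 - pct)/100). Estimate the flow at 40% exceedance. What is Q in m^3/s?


Q = 191.6 * (1 + (50 - 40)/100) = 210.7600 m^3/s


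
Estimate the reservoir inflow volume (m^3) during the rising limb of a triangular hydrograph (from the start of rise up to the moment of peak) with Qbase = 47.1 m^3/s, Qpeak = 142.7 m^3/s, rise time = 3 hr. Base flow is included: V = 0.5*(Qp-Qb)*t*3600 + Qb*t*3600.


V = 0.5*(142.7 - 47.1)*3*3600 + 47.1*3*3600 = 1.0249e+06 m^3


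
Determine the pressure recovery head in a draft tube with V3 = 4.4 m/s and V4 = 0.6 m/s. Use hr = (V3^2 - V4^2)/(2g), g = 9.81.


hr = (4.4^2 - 0.6^2) / (2*9.81) = 0.9684 m


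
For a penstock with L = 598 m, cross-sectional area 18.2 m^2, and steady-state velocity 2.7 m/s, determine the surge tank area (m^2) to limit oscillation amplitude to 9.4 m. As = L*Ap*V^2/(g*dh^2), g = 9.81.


As = 598 * 18.2 * 2.7^2 / (9.81 * 9.4^2) = 91.5325 m^2


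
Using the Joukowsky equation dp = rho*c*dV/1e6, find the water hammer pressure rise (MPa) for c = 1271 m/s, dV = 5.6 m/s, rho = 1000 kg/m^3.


dp = 1000 * 1271 * 5.6 / 1e6 = 7.1176 MPa


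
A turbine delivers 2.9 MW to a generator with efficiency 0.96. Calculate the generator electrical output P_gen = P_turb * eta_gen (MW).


P_gen = 2.9 * 0.96 = 2.7840 MW


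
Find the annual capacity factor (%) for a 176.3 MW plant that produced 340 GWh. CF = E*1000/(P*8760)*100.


CF = 340 * 1000 / (176.3 * 8760) * 100 = 22.0152 %


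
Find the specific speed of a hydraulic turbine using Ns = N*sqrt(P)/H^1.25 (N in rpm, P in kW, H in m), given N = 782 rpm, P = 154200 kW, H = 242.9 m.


Ns = 782 * 154200^0.5 / 242.9^1.25 = 320.2319


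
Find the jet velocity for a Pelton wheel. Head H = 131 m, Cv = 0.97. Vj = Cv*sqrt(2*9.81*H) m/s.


Vj = 0.97 * sqrt(2*9.81*131) = 49.1764 m/s


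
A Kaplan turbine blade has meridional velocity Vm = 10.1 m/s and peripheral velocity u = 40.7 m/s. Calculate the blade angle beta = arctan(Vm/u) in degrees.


beta = arctan(10.1 / 40.7) = 13.9368 degrees


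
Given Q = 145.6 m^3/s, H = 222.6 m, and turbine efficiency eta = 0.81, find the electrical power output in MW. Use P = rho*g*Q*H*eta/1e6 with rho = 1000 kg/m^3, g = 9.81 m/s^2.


P = 1000 * 9.81 * 145.6 * 222.6 * 0.81 / 1e6 = 257.5376 MW


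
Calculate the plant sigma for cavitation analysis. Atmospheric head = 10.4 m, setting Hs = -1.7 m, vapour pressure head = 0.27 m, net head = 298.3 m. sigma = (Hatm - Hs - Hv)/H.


sigma = (10.4 - (-1.7) - 0.27) / 298.3 = 0.0397


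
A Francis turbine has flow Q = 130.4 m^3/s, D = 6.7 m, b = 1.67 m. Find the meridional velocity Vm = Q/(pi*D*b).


Vm = 130.4 / (pi * 6.7 * 1.67) = 3.7097 m/s


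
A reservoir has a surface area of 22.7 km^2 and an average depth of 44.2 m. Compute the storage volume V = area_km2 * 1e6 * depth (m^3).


V = 22.7 * 1e6 * 44.2 = 1.0033e+09 m^3


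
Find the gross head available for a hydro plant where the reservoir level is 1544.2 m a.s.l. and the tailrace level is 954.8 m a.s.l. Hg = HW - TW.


Hg = 1544.2 - 954.8 = 589.4000 m


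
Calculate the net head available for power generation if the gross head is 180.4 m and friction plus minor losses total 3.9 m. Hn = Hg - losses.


Hn = 180.4 - 3.9 = 176.5000 m


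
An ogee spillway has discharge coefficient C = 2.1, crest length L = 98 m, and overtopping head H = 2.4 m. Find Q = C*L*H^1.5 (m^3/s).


Q = 2.1 * 98 * 2.4^1.5 = 765.1776 m^3/s


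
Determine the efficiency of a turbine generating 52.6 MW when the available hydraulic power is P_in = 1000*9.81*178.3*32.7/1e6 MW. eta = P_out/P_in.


P_in = 1000 * 9.81 * 178.3 * 32.7 / 1e6 = 57.1963 MW
eta = 52.6 / 57.1963 = 0.9196


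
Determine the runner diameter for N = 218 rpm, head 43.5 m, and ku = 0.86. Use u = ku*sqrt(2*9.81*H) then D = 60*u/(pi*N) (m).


u = 0.86 * sqrt(2*9.81*43.5) = 25.1242 m/s
D = 60 * 25.1242 / (pi * 218) = 2.2011 m


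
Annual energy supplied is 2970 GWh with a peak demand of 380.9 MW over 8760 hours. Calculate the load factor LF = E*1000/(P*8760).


LF = 2970 * 1000 / (380.9 * 8760) = 0.8901


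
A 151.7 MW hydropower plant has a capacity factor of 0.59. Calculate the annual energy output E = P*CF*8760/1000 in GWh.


E = 151.7 * 0.59 * 8760 / 1000 = 784.0463 GWh


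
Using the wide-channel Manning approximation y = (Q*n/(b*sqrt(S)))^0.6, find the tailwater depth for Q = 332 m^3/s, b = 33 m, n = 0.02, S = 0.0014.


y = (332 * 0.02 / (33 * 0.0014^0.5))^0.6 = 2.7438 m


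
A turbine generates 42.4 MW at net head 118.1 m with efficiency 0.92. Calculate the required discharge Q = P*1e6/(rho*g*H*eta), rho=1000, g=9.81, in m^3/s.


Q = 42.4 * 1e6 / (1000 * 9.81 * 118.1 * 0.92) = 39.7795 m^3/s


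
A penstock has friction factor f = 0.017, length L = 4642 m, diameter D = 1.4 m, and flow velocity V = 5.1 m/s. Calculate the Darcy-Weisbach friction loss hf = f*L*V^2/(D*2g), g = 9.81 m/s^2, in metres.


hf = 0.017 * 4642 * 5.1^2 / (1.4 * 2 * 9.81) = 74.7252 m


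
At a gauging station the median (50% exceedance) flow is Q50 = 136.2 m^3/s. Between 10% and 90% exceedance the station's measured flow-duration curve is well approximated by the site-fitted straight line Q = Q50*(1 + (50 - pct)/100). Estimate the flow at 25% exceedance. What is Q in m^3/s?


Q = 136.2 * (1 + (50 - 25)/100) = 170.2500 m^3/s


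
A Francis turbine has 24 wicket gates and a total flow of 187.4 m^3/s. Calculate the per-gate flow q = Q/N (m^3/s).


q = 187.4 / 24 = 7.8083 m^3/s


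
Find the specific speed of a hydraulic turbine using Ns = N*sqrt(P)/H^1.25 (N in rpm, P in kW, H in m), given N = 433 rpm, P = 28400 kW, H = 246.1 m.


Ns = 433 * 28400^0.5 / 246.1^1.25 = 74.8613


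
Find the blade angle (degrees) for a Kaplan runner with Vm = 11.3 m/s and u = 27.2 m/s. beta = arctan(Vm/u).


beta = arctan(11.3 / 27.2) = 22.5600 degrees


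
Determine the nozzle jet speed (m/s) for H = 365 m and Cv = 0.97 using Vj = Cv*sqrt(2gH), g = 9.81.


Vj = 0.97 * sqrt(2*9.81*365) = 82.0857 m/s


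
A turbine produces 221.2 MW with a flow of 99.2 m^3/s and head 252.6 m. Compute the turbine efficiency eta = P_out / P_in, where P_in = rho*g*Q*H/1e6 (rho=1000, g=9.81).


P_in = 1000 * 9.81 * 99.2 * 252.6 / 1e6 = 245.8182 MW
eta = 221.2 / 245.8182 = 0.8999


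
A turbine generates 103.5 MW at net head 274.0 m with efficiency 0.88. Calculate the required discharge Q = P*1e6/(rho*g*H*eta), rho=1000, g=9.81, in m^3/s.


Q = 103.5 * 1e6 / (1000 * 9.81 * 274.0 * 0.88) = 43.7560 m^3/s


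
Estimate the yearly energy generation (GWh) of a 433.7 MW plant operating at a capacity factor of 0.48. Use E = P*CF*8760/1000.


E = 433.7 * 0.48 * 8760 / 1000 = 1823.6218 GWh


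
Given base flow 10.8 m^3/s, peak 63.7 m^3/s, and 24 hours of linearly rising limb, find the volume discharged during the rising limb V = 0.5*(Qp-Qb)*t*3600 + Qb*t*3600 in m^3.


V = 0.5*(63.7 - 10.8)*24*3600 + 10.8*24*3600 = 3.2184e+06 m^3


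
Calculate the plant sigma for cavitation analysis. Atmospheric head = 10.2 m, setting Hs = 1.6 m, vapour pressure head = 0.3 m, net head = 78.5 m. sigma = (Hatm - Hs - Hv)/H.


sigma = (10.2 - 1.6 - 0.3) / 78.5 = 0.1057


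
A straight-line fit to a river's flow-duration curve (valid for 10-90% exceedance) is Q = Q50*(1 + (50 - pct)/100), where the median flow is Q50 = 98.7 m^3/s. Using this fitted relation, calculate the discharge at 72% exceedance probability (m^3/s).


Q = 98.7 * (1 + (50 - 72)/100) = 76.9860 m^3/s


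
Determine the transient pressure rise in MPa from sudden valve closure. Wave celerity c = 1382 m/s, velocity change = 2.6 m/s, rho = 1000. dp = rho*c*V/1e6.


dp = 1000 * 1382 * 2.6 / 1e6 = 3.5932 MPa


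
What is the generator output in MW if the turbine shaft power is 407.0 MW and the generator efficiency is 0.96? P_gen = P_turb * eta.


P_gen = 407.0 * 0.96 = 390.7200 MW


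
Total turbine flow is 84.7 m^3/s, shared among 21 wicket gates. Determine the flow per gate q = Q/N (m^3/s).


q = 84.7 / 21 = 4.0333 m^3/s


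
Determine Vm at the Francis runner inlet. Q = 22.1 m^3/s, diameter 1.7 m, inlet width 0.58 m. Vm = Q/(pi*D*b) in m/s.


Vm = 22.1 / (pi * 1.7 * 0.58) = 7.1345 m/s


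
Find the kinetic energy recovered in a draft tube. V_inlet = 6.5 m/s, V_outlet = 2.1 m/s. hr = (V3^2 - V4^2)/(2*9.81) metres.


hr = (6.5^2 - 2.1^2) / (2*9.81) = 1.9286 m


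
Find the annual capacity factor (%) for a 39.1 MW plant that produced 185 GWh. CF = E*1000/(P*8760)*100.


CF = 185 * 1000 / (39.1 * 8760) * 100 = 54.0121 %


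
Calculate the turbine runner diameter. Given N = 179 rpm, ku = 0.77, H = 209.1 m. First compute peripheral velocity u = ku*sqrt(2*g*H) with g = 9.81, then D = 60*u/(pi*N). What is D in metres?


u = 0.77 * sqrt(2*9.81*209.1) = 49.3193 m/s
D = 60 * 49.3193 / (pi * 179) = 5.2622 m


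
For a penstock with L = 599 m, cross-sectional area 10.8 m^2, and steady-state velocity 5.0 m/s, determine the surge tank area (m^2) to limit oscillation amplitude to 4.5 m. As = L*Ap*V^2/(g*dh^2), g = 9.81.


As = 599 * 10.8 * 5.0^2 / (9.81 * 4.5^2) = 814.1352 m^2


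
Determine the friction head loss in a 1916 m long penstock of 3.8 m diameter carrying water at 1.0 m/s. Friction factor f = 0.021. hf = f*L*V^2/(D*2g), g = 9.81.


hf = 0.021 * 1916 * 1.0^2 / (3.8 * 2 * 9.81) = 0.5397 m


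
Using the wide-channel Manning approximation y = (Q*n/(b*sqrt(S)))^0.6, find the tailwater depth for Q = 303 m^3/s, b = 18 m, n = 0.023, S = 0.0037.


y = (303 * 0.023 / (18 * 0.0037^0.5))^0.6 = 3.0358 m


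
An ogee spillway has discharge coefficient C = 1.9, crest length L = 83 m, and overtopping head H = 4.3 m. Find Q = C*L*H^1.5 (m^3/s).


Q = 1.9 * 83 * 4.3^1.5 = 1406.1588 m^3/s


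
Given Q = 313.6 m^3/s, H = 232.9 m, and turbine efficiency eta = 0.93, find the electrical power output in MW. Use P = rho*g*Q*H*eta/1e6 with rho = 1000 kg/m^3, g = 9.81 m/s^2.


P = 1000 * 9.81 * 313.6 * 232.9 * 0.93 / 1e6 = 666.3425 MW


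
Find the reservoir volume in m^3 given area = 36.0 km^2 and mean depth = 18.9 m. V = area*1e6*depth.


V = 36.0 * 1e6 * 18.9 = 6.8040e+08 m^3


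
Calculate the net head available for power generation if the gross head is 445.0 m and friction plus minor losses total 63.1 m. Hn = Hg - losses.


Hn = 445.0 - 63.1 = 381.9000 m


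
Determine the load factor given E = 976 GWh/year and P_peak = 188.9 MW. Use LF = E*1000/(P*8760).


LF = 976 * 1000 / (188.9 * 8760) = 0.5898


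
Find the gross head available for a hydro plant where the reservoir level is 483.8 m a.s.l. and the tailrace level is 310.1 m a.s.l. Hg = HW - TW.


Hg = 483.8 - 310.1 = 173.7000 m


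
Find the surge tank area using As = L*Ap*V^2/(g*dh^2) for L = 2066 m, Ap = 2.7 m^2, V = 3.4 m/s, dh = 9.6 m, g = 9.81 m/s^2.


As = 2066 * 2.7 * 3.4^2 / (9.81 * 9.6^2) = 71.3248 m^2


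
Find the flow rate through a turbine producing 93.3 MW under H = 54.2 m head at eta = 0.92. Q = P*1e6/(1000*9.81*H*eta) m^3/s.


Q = 93.3 * 1e6 / (1000 * 9.81 * 54.2 * 0.92) = 190.7329 m^3/s


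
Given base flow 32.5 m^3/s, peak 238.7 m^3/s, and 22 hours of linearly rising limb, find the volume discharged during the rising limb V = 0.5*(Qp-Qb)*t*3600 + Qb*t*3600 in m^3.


V = 0.5*(238.7 - 32.5)*22*3600 + 32.5*22*3600 = 1.0740e+07 m^3


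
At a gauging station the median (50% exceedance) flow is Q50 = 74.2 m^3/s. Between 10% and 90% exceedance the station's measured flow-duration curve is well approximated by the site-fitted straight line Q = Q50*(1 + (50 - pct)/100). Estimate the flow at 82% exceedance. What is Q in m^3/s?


Q = 74.2 * (1 + (50 - 82)/100) = 50.4560 m^3/s


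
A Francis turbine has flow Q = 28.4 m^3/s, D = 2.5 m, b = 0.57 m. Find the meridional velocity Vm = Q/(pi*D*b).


Vm = 28.4 / (pi * 2.5 * 0.57) = 6.3439 m/s


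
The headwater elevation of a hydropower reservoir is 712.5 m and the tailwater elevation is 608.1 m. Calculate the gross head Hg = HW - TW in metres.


Hg = 712.5 - 608.1 = 104.4000 m


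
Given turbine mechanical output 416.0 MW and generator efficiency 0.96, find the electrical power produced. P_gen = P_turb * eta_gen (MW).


P_gen = 416.0 * 0.96 = 399.3600 MW


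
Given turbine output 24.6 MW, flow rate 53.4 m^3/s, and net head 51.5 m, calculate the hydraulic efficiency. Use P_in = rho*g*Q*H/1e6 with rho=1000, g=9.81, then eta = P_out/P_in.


P_in = 1000 * 9.81 * 53.4 * 51.5 / 1e6 = 26.9785 MW
eta = 24.6 / 26.9785 = 0.9118


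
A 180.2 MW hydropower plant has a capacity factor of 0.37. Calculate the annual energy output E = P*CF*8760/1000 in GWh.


E = 180.2 * 0.37 * 8760 / 1000 = 584.0642 GWh


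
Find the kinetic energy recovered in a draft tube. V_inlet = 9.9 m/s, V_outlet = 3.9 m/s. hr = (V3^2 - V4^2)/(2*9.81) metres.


hr = (9.9^2 - 3.9^2) / (2*9.81) = 4.2202 m


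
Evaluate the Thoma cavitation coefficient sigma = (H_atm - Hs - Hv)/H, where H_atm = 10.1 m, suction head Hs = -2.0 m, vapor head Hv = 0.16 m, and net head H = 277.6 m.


sigma = (10.1 - (-2.0) - 0.16) / 277.6 = 0.0430


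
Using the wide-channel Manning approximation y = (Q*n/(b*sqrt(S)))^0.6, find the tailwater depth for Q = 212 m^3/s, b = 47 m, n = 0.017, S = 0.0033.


y = (212 * 0.017 / (47 * 0.0033^0.5))^0.6 = 1.1892 m


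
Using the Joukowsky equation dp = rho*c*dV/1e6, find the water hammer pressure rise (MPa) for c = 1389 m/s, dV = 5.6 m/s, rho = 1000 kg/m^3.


dp = 1000 * 1389 * 5.6 / 1e6 = 7.7784 MPa


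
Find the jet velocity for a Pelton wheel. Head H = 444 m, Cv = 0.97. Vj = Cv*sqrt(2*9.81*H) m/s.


Vj = 0.97 * sqrt(2*9.81*444) = 90.5342 m/s


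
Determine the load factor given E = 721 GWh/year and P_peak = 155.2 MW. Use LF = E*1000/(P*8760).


LF = 721 * 1000 / (155.2 * 8760) = 0.5303


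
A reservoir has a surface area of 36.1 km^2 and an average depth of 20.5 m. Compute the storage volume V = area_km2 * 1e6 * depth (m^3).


V = 36.1 * 1e6 * 20.5 = 7.4005e+08 m^3


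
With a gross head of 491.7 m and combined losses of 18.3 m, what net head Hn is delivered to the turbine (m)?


Hn = 491.7 - 18.3 = 473.4000 m


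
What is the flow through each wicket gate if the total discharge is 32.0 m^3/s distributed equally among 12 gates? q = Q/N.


q = 32.0 / 12 = 2.6667 m^3/s


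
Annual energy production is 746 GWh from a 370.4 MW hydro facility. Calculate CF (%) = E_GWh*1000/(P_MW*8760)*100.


CF = 746 * 1000 / (370.4 * 8760) * 100 = 22.9913 %


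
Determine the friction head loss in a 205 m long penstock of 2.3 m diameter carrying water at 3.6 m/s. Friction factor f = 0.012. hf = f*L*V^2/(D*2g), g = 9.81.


hf = 0.012 * 205 * 3.6^2 / (2.3 * 2 * 9.81) = 0.7065 m


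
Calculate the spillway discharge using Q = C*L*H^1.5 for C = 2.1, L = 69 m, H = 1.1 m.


Q = 2.1 * 69 * 1.1^1.5 = 167.1696 m^3/s


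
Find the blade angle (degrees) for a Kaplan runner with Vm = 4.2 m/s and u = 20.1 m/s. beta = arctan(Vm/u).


beta = arctan(4.2 / 20.1) = 11.8024 degrees


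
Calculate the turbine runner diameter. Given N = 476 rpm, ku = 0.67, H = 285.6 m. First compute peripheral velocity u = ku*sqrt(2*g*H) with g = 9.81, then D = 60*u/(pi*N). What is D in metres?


u = 0.67 * sqrt(2*9.81*285.6) = 50.1537 m/s
D = 60 * 50.1537 / (pi * 476) = 2.0123 m


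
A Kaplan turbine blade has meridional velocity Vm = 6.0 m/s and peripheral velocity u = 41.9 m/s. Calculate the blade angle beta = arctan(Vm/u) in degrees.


beta = arctan(6.0 / 41.9) = 8.1492 degrees


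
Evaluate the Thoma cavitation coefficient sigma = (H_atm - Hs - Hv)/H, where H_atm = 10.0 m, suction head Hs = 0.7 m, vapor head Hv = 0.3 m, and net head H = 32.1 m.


sigma = (10.0 - 0.7 - 0.3) / 32.1 = 0.2804


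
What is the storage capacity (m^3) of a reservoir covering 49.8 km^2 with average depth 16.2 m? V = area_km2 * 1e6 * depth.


V = 49.8 * 1e6 * 16.2 = 8.0676e+08 m^3


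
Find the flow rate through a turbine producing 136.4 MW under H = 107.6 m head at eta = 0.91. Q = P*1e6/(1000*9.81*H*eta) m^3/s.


Q = 136.4 * 1e6 / (1000 * 9.81 * 107.6 * 0.91) = 142.0011 m^3/s


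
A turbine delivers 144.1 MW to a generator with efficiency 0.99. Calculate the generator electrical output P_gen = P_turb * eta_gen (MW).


P_gen = 144.1 * 0.99 = 142.6590 MW


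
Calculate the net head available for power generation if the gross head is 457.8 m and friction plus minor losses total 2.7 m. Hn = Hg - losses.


Hn = 457.8 - 2.7 = 455.1000 m


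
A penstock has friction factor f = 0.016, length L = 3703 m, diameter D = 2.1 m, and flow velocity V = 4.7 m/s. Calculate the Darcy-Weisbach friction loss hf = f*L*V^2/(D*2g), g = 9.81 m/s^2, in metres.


hf = 0.016 * 3703 * 4.7^2 / (2.1 * 2 * 9.81) = 31.7652 m


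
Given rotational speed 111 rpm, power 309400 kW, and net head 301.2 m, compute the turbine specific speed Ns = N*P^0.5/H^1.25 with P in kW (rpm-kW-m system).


Ns = 111 * 309400^0.5 / 301.2^1.25 = 49.2056


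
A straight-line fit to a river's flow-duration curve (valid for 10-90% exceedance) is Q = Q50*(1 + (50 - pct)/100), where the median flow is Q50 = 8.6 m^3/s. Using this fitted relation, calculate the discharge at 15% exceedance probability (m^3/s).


Q = 8.6 * (1 + (50 - 15)/100) = 11.6100 m^3/s


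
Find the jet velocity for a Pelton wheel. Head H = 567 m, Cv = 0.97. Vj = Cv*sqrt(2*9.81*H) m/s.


Vj = 0.97 * sqrt(2*9.81*567) = 102.3087 m/s


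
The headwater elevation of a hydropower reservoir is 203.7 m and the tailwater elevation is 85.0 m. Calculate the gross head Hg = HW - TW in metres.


Hg = 203.7 - 85.0 = 118.7000 m


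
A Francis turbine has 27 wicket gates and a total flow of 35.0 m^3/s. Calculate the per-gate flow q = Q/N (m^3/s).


q = 35.0 / 27 = 1.2963 m^3/s


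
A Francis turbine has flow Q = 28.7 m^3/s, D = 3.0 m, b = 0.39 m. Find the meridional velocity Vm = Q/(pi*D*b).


Vm = 28.7 / (pi * 3.0 * 0.39) = 7.8081 m/s


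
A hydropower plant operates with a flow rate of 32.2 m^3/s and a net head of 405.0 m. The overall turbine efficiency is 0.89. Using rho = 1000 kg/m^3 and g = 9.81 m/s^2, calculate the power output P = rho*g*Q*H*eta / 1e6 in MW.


P = 1000 * 9.81 * 32.2 * 405.0 * 0.89 / 1e6 = 113.8597 MW


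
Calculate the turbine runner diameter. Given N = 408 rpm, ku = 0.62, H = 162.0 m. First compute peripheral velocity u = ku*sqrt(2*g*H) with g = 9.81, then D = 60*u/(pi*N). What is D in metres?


u = 0.62 * sqrt(2*9.81*162.0) = 34.9541 m/s
D = 60 * 34.9541 / (pi * 408) = 1.6362 m


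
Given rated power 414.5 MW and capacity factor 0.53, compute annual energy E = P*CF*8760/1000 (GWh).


E = 414.5 * 0.53 * 8760 / 1000 = 1924.4406 GWh


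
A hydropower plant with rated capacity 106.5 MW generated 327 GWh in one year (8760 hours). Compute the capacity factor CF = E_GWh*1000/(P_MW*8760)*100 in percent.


CF = 327 * 1000 / (106.5 * 8760) * 100 = 35.0505 %


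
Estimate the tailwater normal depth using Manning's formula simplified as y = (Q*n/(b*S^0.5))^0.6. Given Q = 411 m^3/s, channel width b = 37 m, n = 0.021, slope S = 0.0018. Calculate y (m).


y = (411 * 0.021 / (37 * 0.0018^0.5))^0.6 = 2.7806 m


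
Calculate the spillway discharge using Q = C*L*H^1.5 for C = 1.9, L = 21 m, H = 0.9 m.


Q = 1.9 * 21 * 0.9^1.5 = 34.0672 m^3/s


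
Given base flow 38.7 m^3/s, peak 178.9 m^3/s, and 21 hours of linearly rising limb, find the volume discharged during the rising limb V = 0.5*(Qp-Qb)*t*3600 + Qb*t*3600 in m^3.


V = 0.5*(178.9 - 38.7)*21*3600 + 38.7*21*3600 = 8.2253e+06 m^3
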